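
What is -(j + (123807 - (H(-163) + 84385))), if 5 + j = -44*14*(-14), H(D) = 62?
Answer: -47979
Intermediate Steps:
j = 8619 (j = -5 - 44*14*(-14) = -5 - 616*(-14) = -5 + 8624 = 8619)
-(j + (123807 - (H(-163) + 84385))) = -(8619 + (123807 - (62 + 84385))) = -(8619 + (123807 - 1*84447)) = -(8619 + (123807 - 84447)) = -(8619 + 39360) = -1*47979 = -47979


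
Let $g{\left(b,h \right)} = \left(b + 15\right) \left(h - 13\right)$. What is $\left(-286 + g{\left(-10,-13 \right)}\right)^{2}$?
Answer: $173056$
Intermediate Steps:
$g{\left(b,h \right)} = \left(-13 + h\right) \left(15 + b\right)$ ($g{\left(b,h \right)} = \left(15 + b\right) \left(-13 + h\right) = \left(-13 + h\right) \left(15 + b\right)$)
$\left(-286 + g{\left(-10,-13 \right)}\right)^{2} = \left(-286 - 130\right)^{2} = \left(-416\right)^{2} = 173056$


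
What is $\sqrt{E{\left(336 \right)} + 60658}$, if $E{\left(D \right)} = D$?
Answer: $\sqrt{60994} \approx 246.97$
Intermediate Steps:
$\sqrt{E{\left(336 \right)} + 60658} = \sqrt{336 + 60658} = \sqrt{60994}$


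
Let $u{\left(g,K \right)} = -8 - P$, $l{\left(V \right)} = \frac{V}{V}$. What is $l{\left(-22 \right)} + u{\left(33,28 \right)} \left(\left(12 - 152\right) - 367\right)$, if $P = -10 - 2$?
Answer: $-2027$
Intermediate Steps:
$l{\left(V \right)} = 1$
$P = -12$
$u{\left(g,K \right)} = 4$ ($u{\left(g,K \right)} = -8 - -12 = -8 + 12 = 4$)
$l{\left(-22 \right)} + u{\left(33,28 \right)} \left(\left(12 - 152\right) - 367\right) = 1 + 4 \left(\left(12 - 152\right) - 367\right) = 1 + 4 \left(-140 - 367\right) = 1 + 4 \left(-507\right) = 1 - 2028 = -2027$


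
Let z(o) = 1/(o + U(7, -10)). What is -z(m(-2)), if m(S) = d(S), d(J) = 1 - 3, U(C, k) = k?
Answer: 1/12 ≈ 0.083333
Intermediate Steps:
d(J) = -2
m(S) = -2
z(o) = 1/(-10 + o) (z(o) = 1/(o - 10) = 1/(-10 + o))
-z(m(-2)) = -1/(-10 - 2) = -1/(-12) = -1*(-1/12) = 1/12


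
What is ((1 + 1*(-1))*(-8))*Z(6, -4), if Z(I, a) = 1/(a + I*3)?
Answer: 0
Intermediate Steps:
Z(I, a) = 1/(a + 3*I)
((1 + 1*(-1))*(-8))*Z(6, -4) = ((1 + 1*(-1))*(-8))/(-4 + 3*6) = ((1 - 1)*(-8))/(-4 + 18) = (0*(-8))/14 = 0*(1/14) = 0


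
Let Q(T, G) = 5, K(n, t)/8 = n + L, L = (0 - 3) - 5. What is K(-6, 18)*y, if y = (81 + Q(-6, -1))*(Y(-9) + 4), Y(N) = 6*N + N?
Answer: 568288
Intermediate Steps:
L = -8 (L = -3 - 5 = -8)
K(n, t) = -64 + 8*n (K(n, t) = 8*(n - 8) = 8*(-8 + n) = -64 + 8*n)
Y(N) = 7*N
y = -5074 (y = (81 + 5)*(7*(-9) + 4) = 86*(-63 + 4) = 86*(-59) = -5074)
K(-6, 18)*y = (-64 + 8*(-6))*(-5074) = (-64 - 48)*(-5074) = -112*(-5074) = 568288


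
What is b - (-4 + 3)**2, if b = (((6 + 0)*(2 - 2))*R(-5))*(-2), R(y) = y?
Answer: -1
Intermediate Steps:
b = 0 (b = (((6 + 0)*(2 - 2))*(-5))*(-2) = ((6*0)*(-5))*(-2) = (0*(-5))*(-2) = 0*(-2) = 0)
b - (-4 + 3)**2 = 0 - (-4 + 3)**2 = 0 - 1*(-1)**2 = 0 - 1*1 = 0 - 1 = -1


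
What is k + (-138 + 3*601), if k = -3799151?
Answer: -3797486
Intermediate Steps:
k + (-138 + 3*601) = -3799151 + (-138 + 3*601) = -3799151 + (-138 + 1803) = -3799151 + 1665 = -3797486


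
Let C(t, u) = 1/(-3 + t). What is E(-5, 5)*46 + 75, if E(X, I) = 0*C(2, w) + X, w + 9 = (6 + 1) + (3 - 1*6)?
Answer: -155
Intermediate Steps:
w = -5 (w = -9 + ((6 + 1) + (3 - 1*6)) = -9 + (7 + (3 - 6)) = -9 + (7 - 3) = -9 + 4 = -5)
E(X, I) = X (E(X, I) = 0/(-3 + 2) + X = 0/(-1) + X = 0*(-1) + X = 0 + X = X)
E(-5, 5)*46 + 75 = -5*46 + 75 = -230 + 75 = -155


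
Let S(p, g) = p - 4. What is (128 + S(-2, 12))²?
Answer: 14884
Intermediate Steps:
S(p, g) = -4 + p
(128 + S(-2, 12))² = (128 + (-4 - 2))² = (128 - 6)² = 122² = 14884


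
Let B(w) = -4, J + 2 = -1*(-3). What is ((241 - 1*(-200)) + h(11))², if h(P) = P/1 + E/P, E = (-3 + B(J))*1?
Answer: 24651225/121 ≈ 2.0373e+5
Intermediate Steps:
J = 1 (J = -2 - 1*(-3) = -2 + 3 = 1)
E = -7 (E = (-3 - 4)*1 = -7*1 = -7)
h(P) = P - 7/P (h(P) = P/1 - 7/P = P*1 - 7/P = P - 7/P)
((241 - 1*(-200)) + h(11))² = ((241 - 1*(-200)) + (11 - 7/11))² = ((241 + 200) + (11 - 7*1/11))² = (441 + (11 - 7/11))² = (441 + 114/11)² = (4965/11)² = 24651225/121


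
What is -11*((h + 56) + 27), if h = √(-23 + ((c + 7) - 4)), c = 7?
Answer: -913 - 11*I*√13 ≈ -913.0 - 39.661*I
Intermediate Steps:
h = I*√13 (h = √(-23 + ((7 + 7) - 4)) = √(-23 + (14 - 4)) = √(-23 + 10) = √(-13) = I*√13 ≈ 3.6056*I)
-11*((h + 56) + 27) = -11*((I*√13 + 56) + 27) = -11*((56 + I*√13) + 27) = -11*(83 + I*√13) = -913 - 11*I*√13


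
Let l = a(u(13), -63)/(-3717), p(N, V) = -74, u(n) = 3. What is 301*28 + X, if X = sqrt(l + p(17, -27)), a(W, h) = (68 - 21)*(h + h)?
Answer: 8428 + 4*I*sqrt(15753)/59 ≈ 8428.0 + 8.5092*I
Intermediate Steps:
a(W, h) = 94*h (a(W, h) = 47*(2*h) = 94*h)
l = 94/59 (l = (94*(-63))/(-3717) = -5922*(-1/3717) = 94/59 ≈ 1.5932)
X = 4*I*sqrt(15753)/59 (X = sqrt(94/59 - 74) = sqrt(-4272/59) = 4*I*sqrt(15753)/59 ≈ 8.5092*I)
301*28 + X = 301*28 + 4*I*sqrt(15753)/59 = 8428 + 4*I*sqrt(15753)/59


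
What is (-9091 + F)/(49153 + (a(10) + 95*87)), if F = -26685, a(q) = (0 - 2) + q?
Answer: -17888/28713 ≈ -0.62299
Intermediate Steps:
a(q) = -2 + q
(-9091 + F)/(49153 + (a(10) + 95*87)) = (-9091 - 26685)/(49153 + ((-2 + 10) + 95*87)) = -35776/(49153 + (8 + 8265)) = -35776/(49153 + 8273) = -35776/57426 = -35776*1/57426 = -17888/28713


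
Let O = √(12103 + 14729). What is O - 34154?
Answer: -34154 + 4*√1677 ≈ -33990.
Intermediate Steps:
O = 4*√1677 (O = √26832 = 4*√1677 ≈ 163.80)
O - 34154 = 4*√1677 - 34154 = -34154 + 4*√1677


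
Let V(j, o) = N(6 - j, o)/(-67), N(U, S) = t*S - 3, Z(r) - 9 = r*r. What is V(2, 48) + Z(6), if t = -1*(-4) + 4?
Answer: 2634/67 ≈ 39.313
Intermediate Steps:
Z(r) = 9 + r² (Z(r) = 9 + r*r = 9 + r²)
t = 8 (t = 4 + 4 = 8)
N(U, S) = -3 + 8*S (N(U, S) = 8*S - 3 = -3 + 8*S)
V(j, o) = 3/67 - 8*o/67 (V(j, o) = (-3 + 8*o)/(-67) = (-3 + 8*o)*(-1/67) = 3/67 - 8*o/67)
V(2, 48) + Z(6) = (3/67 - 8/67*48) + (9 + 6²) = (3/67 - 384/67) + (9 + 36) = -381/67 + 45 = 2634/67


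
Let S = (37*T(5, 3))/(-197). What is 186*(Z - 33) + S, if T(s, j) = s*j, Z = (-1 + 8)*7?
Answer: 585717/197 ≈ 2973.2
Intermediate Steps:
Z = 49 (Z = 7*7 = 49)
T(s, j) = j*s
S = -555/197 (S = (37*(3*5))/(-197) = (37*15)*(-1/197) = 555*(-1/197) = -555/197 ≈ -2.8173)
186*(Z - 33) + S = 186*(49 - 33) - 555/197 = 186*16 - 555/197 = 2976 - 555/197 = 585717/197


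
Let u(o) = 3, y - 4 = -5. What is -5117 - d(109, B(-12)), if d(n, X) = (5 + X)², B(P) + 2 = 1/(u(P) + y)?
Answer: -20517/4 ≈ -5129.3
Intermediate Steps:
y = -1 (y = 4 - 5 = -1)
B(P) = -3/2 (B(P) = -2 + 1/(3 - 1) = -2 + 1/2 = -2 + ½ = -3/2)
-5117 - d(109, B(-12)) = -5117 - (5 - 3/2)² = -5117 - (7/2)² = -5117 - 1*49/4 = -5117 - 49/4 = -20517/4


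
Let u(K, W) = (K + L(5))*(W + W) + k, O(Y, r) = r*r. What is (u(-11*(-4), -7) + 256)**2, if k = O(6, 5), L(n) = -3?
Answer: 85849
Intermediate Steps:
O(Y, r) = r**2
k = 25 (k = 5**2 = 25)
u(K, W) = 25 + 2*W*(-3 + K) (u(K, W) = (K - 3)*(W + W) + 25 = (-3 + K)*(2*W) + 25 = 2*W*(-3 + K) + 25 = 25 + 2*W*(-3 + K))
(u(-11*(-4), -7) + 256)**2 = ((25 - 6*(-7) + 2*(-11*(-4))*(-7)) + 256)**2 = ((25 + 42 + 2*44*(-7)) + 256)**2 = ((25 + 42 - 616) + 256)**2 = (-549 + 256)**2 = (-293)**2 = 85849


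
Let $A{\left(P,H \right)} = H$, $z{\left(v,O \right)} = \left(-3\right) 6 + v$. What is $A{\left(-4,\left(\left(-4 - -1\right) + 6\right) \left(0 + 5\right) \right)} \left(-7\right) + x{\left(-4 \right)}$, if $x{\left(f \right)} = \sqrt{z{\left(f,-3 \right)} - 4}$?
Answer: $-105 + i \sqrt{26} \approx -105.0 + 5.099 i$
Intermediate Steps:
$z{\left(v,O \right)} = -18 + v$
$x{\left(f \right)} = \sqrt{-22 + f}$ ($x{\left(f \right)} = \sqrt{\left(-18 + f\right) - 4} = \sqrt{-22 + f}$)
$A{\left(-4,\left(\left(-4 - -1\right) + 6\right) \left(0 + 5\right) \right)} \left(-7\right) + x{\left(-4 \right)} = \left(\left(-4 - -1\right) + 6\right) \left(0 + 5\right) \left(-7\right) + \sqrt{-22 - 4} = \left(\left(-4 + 1\right) + 6\right) 5 \left(-7\right) + \sqrt{-26} = \left(-3 + 6\right) 5 \left(-7\right) + i \sqrt{26} = 3 \cdot 5 \left(-7\right) + i \sqrt{26} = 15 \left(-7\right) + i \sqrt{26} = -105 + i \sqrt{26}$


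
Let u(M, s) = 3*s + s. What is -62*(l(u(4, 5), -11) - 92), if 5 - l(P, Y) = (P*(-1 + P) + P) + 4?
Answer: 30442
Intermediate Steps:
u(M, s) = 4*s
l(P, Y) = 1 - P - P*(-1 + P) (l(P, Y) = 5 - ((P*(-1 + P) + P) + 4) = 5 - ((P + P*(-1 + P)) + 4) = 5 - (4 + P + P*(-1 + P)) = 5 + (-4 - P - P*(-1 + P)) = 1 - P - P*(-1 + P))
-62*(l(u(4, 5), -11) - 92) = -62*((1 - (4*5)²) - 92) = -62*((1 - 1*20²) - 92) = -62*((1 - 1*400) - 92) = -62*((1 - 400) - 92) = -62*(-399 - 92) = -62*(-491) = 30442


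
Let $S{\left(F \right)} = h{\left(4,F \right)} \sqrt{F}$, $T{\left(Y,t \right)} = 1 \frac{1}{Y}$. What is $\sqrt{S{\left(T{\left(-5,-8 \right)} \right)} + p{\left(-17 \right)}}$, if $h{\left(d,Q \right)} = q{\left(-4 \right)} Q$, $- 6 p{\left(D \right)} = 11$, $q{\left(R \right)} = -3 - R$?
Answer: $\frac{\sqrt{-1650 - 36 i \sqrt{5}}}{30} \approx 0.033019 - 1.3544 i$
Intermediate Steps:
$T{\left(Y,t \right)} = \frac{1}{Y}$
$p{\left(D \right)} = - \frac{11}{6}$ ($p{\left(D \right)} = \left(- \frac{1}{6}\right) 11 = - \frac{11}{6}$)
$h{\left(d,Q \right)} = Q$ ($h{\left(d,Q \right)} = \left(-3 - -4\right) Q = \left(-3 + 4\right) Q = 1 Q = Q$)
$S{\left(F \right)} = F^{\frac{3}{2}}$ ($S{\left(F \right)} = F \sqrt{F} = F^{\frac{3}{2}}$)
$\sqrt{S{\left(T{\left(-5,-8 \right)} \right)} + p{\left(-17 \right)}} = \sqrt{\left(\frac{1}{-5}\right)^{\frac{3}{2}} - \frac{11}{6}} = \sqrt{\left(- \frac{1}{5}\right)^{\frac{3}{2}} - \frac{11}{6}} = \sqrt{- \frac{i \sqrt{5}}{25} - \frac{11}{6}} = \sqrt{- \frac{11}{6} - \frac{i \sqrt{5}}{25}}$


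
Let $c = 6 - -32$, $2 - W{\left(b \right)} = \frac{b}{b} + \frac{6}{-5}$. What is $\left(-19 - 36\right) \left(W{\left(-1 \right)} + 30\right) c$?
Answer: $-67298$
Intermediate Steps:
$W{\left(b \right)} = \frac{11}{5}$ ($W{\left(b \right)} = 2 - \left(\frac{b}{b} + \frac{6}{-5}\right) = 2 - \left(1 + 6 \left(- \frac{1}{5}\right)\right) = 2 - \left(1 - \frac{6}{5}\right) = 2 - - \frac{1}{5} = 2 + \frac{1}{5} = \frac{11}{5}$)
$c = 38$ ($c = 6 + 32 = 38$)
$\left(-19 - 36\right) \left(W{\left(-1 \right)} + 30\right) c = \left(-19 - 36\right) \left(\frac{11}{5} + 30\right) 38 = \left(-55\right) \frac{161}{5} \cdot 38 = \left(-1771\right) 38 = -67298$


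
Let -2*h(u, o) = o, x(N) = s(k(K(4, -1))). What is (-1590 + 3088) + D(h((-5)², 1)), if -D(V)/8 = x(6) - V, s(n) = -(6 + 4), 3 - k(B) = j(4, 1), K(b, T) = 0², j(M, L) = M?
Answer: 1574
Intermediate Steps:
K(b, T) = 0
k(B) = -1 (k(B) = 3 - 1*4 = 3 - 4 = -1)
s(n) = -10 (s(n) = -1*10 = -10)
x(N) = -10
h(u, o) = -o/2
D(V) = 80 + 8*V (D(V) = -8*(-10 - V) = 80 + 8*V)
(-1590 + 3088) + D(h((-5)², 1)) = (-1590 + 3088) + (80 + 8*(-½*1)) = 1498 + (80 + 8*(-½)) = 1498 + (80 - 4) = 1498 + 76 = 1574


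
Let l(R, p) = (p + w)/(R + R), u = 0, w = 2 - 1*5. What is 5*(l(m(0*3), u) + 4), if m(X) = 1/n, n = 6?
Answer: -25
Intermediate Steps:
w = -3 (w = 2 - 5 = -3)
m(X) = 1/6
l(R, p) = (-3 + p)/(2*R) (l(R, p) = (p - 3)/(R + R) = (-3 + p)/((2*R)) = (-3 + p)*(1/(2*R)) = (-3 + p)/(2*R))
5*(l(m(0*3), u) + 4) = 5*((-3 + 0)/(2*(1/6)) + 4) = 5*((1/2)*6*(-3) + 4) = 5*(-9 + 4) = 5*(-5) = -25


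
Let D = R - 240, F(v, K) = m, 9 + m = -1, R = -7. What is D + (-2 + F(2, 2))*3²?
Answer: -355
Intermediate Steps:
m = -10 (m = -9 - 1 = -10)
F(v, K) = -10
D = -247 (D = -7 - 240 = -247)
D + (-2 + F(2, 2))*3² = -247 + (-2 - 10)*3² = -247 - 12*9 = -247 - 108 = -355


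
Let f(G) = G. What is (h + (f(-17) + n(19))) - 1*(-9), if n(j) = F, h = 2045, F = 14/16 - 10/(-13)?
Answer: 212019/104 ≈ 2038.6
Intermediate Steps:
F = 171/104 (F = 14*(1/16) - 10*(-1/13) = 7/8 + 10/13 = 171/104 ≈ 1.6442)
n(j) = 171/104
(h + (f(-17) + n(19))) - 1*(-9) = (2045 + (-17 + 171/104)) - 1*(-9) = (2045 - 1597/104) + 9 = 211083/104 + 9 = 212019/104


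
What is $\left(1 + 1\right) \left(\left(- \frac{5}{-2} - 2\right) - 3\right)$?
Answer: $-5$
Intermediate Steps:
$\left(1 + 1\right) \left(\left(- \frac{5}{-2} - 2\right) - 3\right) = 2 \left(\left(\left(-5\right) \left(- \frac{1}{2}\right) - 2\right) - 3\right) = 2 \left(\left(\frac{5}{2} - 2\right) - 3\right) = 2 \left(\frac{1}{2} - 3\right) = 2 \left(- \frac{5}{2}\right) = -5$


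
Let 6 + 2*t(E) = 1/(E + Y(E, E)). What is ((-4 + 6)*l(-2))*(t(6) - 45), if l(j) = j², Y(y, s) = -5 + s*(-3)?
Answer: -6532/17 ≈ -384.24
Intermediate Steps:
Y(y, s) = -5 - 3*s
t(E) = -3 + 1/(2*(-5 - 2*E)) (t(E) = -3 + 1/(2*(E + (-5 - 3*E))) = -3 + 1/(2*(-5 - 2*E)))
((-4 + 6)*l(-2))*(t(6) - 45) = ((-4 + 6)*(-2)²)*((-31 - 12*6)/(2*(5 + 2*6)) - 45) = (2*4)*((-31 - 72)/(2*(5 + 12)) - 45) = 8*((½)*(-103)/17 - 45) = 8*((½)*(1/17)*(-103) - 45) = 8*(-103/34 - 45) = 8*(-1633/34) = -6532/17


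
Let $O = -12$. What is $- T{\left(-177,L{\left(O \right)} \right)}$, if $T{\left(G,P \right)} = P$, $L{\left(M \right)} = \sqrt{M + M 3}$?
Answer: $- 4 i \sqrt{3} \approx - 6.9282 i$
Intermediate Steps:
$L{\left(M \right)} = 2 \sqrt{M}$ ($L{\left(M \right)} = \sqrt{M + 3 M} = \sqrt{4 M} = 2 \sqrt{M}$)
$- T{\left(-177,L{\left(O \right)} \right)} = - 2 \sqrt{-12} = - 2 \cdot 2 i \sqrt{3} = - 4 i \sqrt{3}$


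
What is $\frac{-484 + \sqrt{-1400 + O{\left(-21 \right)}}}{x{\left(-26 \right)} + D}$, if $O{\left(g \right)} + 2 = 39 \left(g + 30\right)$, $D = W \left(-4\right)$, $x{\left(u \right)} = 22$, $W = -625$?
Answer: $- \frac{242}{1261} + \frac{i \sqrt{1051}}{2522} \approx -0.19191 + 0.012855 i$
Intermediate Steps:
$D = 2500$ ($D = \left(-625\right) \left(-4\right) = 2500$)
$O{\left(g \right)} = 1168 + 39 g$ ($O{\left(g \right)} = -2 + 39 \left(g + 30\right) = -2 + 39 \left(30 + g\right) = -2 + \left(1170 + 39 g\right) = 1168 + 39 g$)
$\frac{-484 + \sqrt{-1400 + O{\left(-21 \right)}}}{x{\left(-26 \right)} + D} = \frac{-484 + \sqrt{-1400 + \left(1168 + 39 \left(-21\right)\right)}}{22 + 2500} = \frac{-484 + \sqrt{-1400 + \left(1168 - 819\right)}}{2522} = \left(-484 + \sqrt{-1400 + 349}\right) \frac{1}{2522} = \left(-484 + \sqrt{-1051}\right) \frac{1}{2522} = \left(-484 + i \sqrt{1051}\right) \frac{1}{2522} = - \frac{242}{1261} + \frac{i \sqrt{1051}}{2522}$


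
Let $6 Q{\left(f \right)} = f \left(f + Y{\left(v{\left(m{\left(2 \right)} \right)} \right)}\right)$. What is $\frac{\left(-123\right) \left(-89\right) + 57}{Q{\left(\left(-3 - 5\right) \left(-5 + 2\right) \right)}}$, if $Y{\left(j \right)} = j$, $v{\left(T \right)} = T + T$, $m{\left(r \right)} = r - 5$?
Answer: $\frac{917}{6} \approx 152.83$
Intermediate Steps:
$m{\left(r \right)} = -5 + r$
$v{\left(T \right)} = 2 T$
$Q{\left(f \right)} = \frac{f \left(-6 + f\right)}{6}$ ($Q{\left(f \right)} = \frac{f \left(f + 2 \left(-5 + 2\right)\right)}{6} = \frac{f \left(f + 2 \left(-3\right)\right)}{6} = \frac{f \left(f - 6\right)}{6} = \frac{f \left(-6 + f\right)}{6}$)
$\frac{\left(-123\right) \left(-89\right) + 57}{Q{\left(\left(-3 - 5\right) \left(-5 + 2\right) \right)}} = \frac{\left(-123\right) \left(-89\right) + 57}{\frac{1}{6} \left(-3 - 5\right) \left(-5 + 2\right) \left(-6 + \left(-3 - 5\right) \left(-5 + 2\right)\right)} = \frac{10947 + 57}{\frac{1}{6} \left(\left(-8\right) \left(-3\right)\right) \left(-6 - -24\right)} = \frac{11004}{\frac{1}{6} \cdot 24 \left(-6 + 24\right)} = \frac{11004}{\frac{1}{6} \cdot 24 \cdot 18} = \frac{11004}{72} = 11004 \cdot \frac{1}{72} = \frac{917}{6}$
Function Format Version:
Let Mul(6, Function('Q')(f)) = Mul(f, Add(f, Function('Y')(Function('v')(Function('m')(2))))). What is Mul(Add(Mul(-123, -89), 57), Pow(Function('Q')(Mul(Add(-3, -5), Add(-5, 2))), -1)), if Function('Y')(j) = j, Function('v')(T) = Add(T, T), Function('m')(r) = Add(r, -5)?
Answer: Rational(917, 6) ≈ 152.83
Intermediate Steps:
Function('m')(r) = Add(-5, r)
Function('v')(T) = Mul(2, T)
Function('Q')(f) = Mul(Rational(1, 6), f, Add(-6, f)) (Function('Q')(f) = Mul(Rational(1, 6), Mul(f, Add(f, Mul(2, Add(-5, 2))))) = Mul(Rational(1, 6), Mul(f, Add(f, Mul(2, -3)))) = Mul(Rational(1, 6), Mul(f, Add(f, -6))) = Mul(Rational(1, 6), Mul(f, Add(-6, f))) = Mul(Rational(1, 6), f, Add(-6, f)))
Mul(Add(Mul(-123, -89), 57), Pow(Function('Q')(Mul(Add(-3, -5), Add(-5, 2))), -1)) = Mul(Add(Mul(-123, -89), 57), Pow(Mul(Rational(1, 6), Mul(Add(-3, -5), Add(-5, 2)), Add(-6, Mul(Add(-3, -5), Add(-5, 2)))), -1)) = Mul(Add(10947, 57), Pow(Mul(Rational(1, 6), Mul(-8, -3), Add(-6, Mul(-8, -3))), -1)) = Mul(11004, Pow(Mul(Rational(1, 6), 24, Add(-6, 24)), -1)) = Mul(11004, Pow(Mul(Rational(1, 6), 24, 18), -1)) = Mul(11004, Pow(72, -1)) = Mul(11004, Rational(1, 72)) = Rational(917, 6)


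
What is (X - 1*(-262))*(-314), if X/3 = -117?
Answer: 27946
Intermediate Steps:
X = -351 (X = 3*(-117) = -351)
(X - 1*(-262))*(-314) = (-351 - 1*(-262))*(-314) = (-351 + 262)*(-314) = -89*(-314) = 27946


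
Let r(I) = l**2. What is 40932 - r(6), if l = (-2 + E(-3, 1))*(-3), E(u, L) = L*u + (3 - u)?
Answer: 40923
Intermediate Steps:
E(u, L) = 3 - u + L*u
l = -3 (l = (-2 + (3 - 1*(-3) + 1*(-3)))*(-3) = (-2 + (3 + 3 - 3))*(-3) = (-2 + 3)*(-3) = 1*(-3) = -3)
r(I) = 9 (r(I) = (-3)**2 = 9)
40932 - r(6) = 40932 - 1*9 = 40932 - 9 = 40923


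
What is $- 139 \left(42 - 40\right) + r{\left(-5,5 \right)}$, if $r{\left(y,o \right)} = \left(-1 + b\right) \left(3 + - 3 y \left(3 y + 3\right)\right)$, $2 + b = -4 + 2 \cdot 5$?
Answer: $-809$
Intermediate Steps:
$b = 4$ ($b = -2 + \left(-4 + 2 \cdot 5\right) = -2 + \left(-4 + 10\right) = -2 + 6 = 4$)
$r{\left(y,o \right)} = 9 - 9 y \left(3 + 3 y\right)$ ($r{\left(y,o \right)} = \left(-1 + 4\right) \left(3 + - 3 y \left(3 y + 3\right)\right) = 3 \left(3 + - 3 y \left(3 + 3 y\right)\right) = 3 \left(3 - 3 y \left(3 + 3 y\right)\right) = 9 - 9 y \left(3 + 3 y\right)$)
$- 139 \left(42 - 40\right) + r{\left(-5,5 \right)} = - 139 \left(42 - 40\right) - \left(-144 + 675\right) = - 139 \left(42 - 40\right) + \left(9 + 135 - 675\right) = \left(-139\right) 2 + \left(9 + 135 - 675\right) = -278 - 531 = -809$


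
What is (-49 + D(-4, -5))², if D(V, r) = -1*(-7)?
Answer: 1764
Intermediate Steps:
D(V, r) = 7
(-49 + D(-4, -5))² = (-49 + 7)² = (-42)² = 1764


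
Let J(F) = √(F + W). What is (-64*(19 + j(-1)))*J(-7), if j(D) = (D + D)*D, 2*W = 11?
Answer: -672*I*√6 ≈ -1646.1*I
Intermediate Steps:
W = 11/2 (W = (½)*11 = 11/2 ≈ 5.5000)
j(D) = 2*D² (j(D) = (2*D)*D = 2*D²)
J(F) = √(11/2 + F) (J(F) = √(F + 11/2) = √(11/2 + F))
(-64*(19 + j(-1)))*J(-7) = (-64*(19 + 2*(-1)²))*(√(22 + 4*(-7))/2) = (-64*(19 + 2*1))*(√(22 - 28)/2) = (-64*(19 + 2))*(√(-6)/2) = (-64*21)*((I*√6)/2) = -672*I*√6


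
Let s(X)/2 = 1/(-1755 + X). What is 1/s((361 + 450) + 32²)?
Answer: 40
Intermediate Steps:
s(X) = 2/(-1755 + X)
1/s((361 + 450) + 32²) = 1/(2/(-1755 + ((361 + 450) + 32²))) = 1/(2/(-1755 + (811 + 1024))) = 1/(2/(-1755 + 1835)) = 1/(2/80) = 1/(2*(1/80)) = 1/(1/40) = 40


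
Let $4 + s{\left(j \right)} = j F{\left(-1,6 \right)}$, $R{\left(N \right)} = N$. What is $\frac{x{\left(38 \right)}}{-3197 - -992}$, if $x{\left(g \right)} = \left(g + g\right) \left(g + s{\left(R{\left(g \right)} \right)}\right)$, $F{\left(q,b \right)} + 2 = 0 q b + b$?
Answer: $- \frac{4712}{735} \approx -6.4109$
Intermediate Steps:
$F{\left(q,b \right)} = -2 + b$ ($F{\left(q,b \right)} = -2 + \left(0 q b + b\right) = -2 + \left(0 b + b\right) = -2 + \left(0 + b\right) = -2 + b$)
$s{\left(j \right)} = -4 + 4 j$ ($s{\left(j \right)} = -4 + j \left(-2 + 6\right) = -4 + j 4 = -4 + 4 j$)
$x{\left(g \right)} = 2 g \left(-4 + 5 g\right)$ ($x{\left(g \right)} = \left(g + g\right) \left(g + \left(-4 + 4 g\right)\right) = 2 g \left(-4 + 5 g\right)$)
$\frac{x{\left(38 \right)}}{-3197 - -992} = \frac{2 \cdot 38 \left(-4 + 5 \cdot 38\right)}{-3197 - -992} = \frac{2 \cdot 38 \left(-4 + 190\right)}{-3197 + 992} = \frac{2 \cdot 38 \cdot 186}{-2205} = 14136 \left(- \frac{1}{2205}\right) = - \frac{4712}{735}$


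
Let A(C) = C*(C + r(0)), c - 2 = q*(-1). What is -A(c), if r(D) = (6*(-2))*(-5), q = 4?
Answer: 116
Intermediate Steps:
r(D) = 60 (r(D) = -12*(-5) = 60)
c = -2 (c = 2 + 4*(-1) = 2 - 4 = -2)
A(C) = C*(60 + C) (A(C) = C*(C + 60) = C*(60 + C))
-A(c) = -(-2)*(60 - 2) = -(-2)*58 = -1*(-116) = 116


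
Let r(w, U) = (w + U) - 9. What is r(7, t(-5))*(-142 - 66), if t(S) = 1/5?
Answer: 1872/5 ≈ 374.40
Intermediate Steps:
t(S) = ⅕
r(w, U) = -9 + U + w (r(w, U) = (U + w) - 9 = -9 + U + w)
r(7, t(-5))*(-142 - 66) = (-9 + ⅕ + 7)*(-142 - 66) = -9/5*(-208) = 1872/5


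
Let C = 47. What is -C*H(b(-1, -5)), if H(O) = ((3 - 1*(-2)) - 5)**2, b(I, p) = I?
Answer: 0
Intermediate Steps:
H(O) = 0 (H(O) = ((3 + 2) - 5)**2 = (5 - 5)**2 = 0**2 = 0)
-C*H(b(-1, -5)) = -47*0 = -1*0 = 0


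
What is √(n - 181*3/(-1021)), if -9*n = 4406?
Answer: I*√4588005419/3063 ≈ 22.114*I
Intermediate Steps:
n = -4406/9 (n = -⅑*4406 = -4406/9 ≈ -489.56)
√(n - 181*3/(-1021)) = √(-4406/9 - 181*3/(-1021)) = √(-4406/9 - 543*(-1/1021)) = √(-4406/9 + 543/1021) = √(-4493639/9189) = I*√4588005419/3063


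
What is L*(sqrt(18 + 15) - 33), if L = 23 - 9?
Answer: -462 + 14*sqrt(33) ≈ -381.58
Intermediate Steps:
L = 14
L*(sqrt(18 + 15) - 33) = 14*(sqrt(18 + 15) - 33) = 14*(sqrt(33) - 33) = 14*(-33 + sqrt(33)) = -462 + 14*sqrt(33)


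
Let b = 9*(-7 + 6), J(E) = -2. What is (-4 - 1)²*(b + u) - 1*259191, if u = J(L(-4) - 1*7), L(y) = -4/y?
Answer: -259466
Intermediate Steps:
u = -2
b = -9 (b = 9*(-1) = -9)
(-4 - 1)²*(b + u) - 1*259191 = (-4 - 1)²*(-9 - 2) - 1*259191 = (-5)²*(-11) - 259191 = 25*(-11) - 259191 = -275 - 259191 = -259466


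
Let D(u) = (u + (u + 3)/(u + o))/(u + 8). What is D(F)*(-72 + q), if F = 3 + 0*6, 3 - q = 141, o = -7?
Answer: -315/11 ≈ -28.636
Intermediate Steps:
q = -138 (q = 3 - 1*141 = 3 - 141 = -138)
F = 3 (F = 3 + 0 = 3)
D(u) = (u + (3 + u)/(-7 + u))/(8 + u) (D(u) = (u + (u + 3)/(u - 7))/(u + 8) = (u + (3 + u)/(-7 + u))/(8 + u))
D(F)*(-72 + q) = ((3 + 3² - 6*3)/(-56 + 3 + 3²))*(-72 - 138) = ((3 + 9 - 18)/(-56 + 3 + 9))*(-210) = (-6/(-44))*(-210) = -1/44*(-6)*(-210) = (3/22)*(-210) = -315/11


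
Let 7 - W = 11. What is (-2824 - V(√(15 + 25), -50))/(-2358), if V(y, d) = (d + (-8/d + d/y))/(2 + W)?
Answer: 23741/19650 + 5*√10/9432 ≈ 1.2099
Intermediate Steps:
W = -4 (W = 7 - 1*11 = 7 - 11 = -4)
V(y, d) = 4/d - d/2 - d/(2*y) (V(y, d) = (d + (-8/d + d/y))/(2 - 4) = (d - 8/d + d/y)/(-2) = (d - 8/d + d/y)*(-½) = 4/d - d/2 - d/(2*y))
(-2824 - V(√(15 + 25), -50))/(-2358) = (-2824 - (4/(-50) - ½*(-50) - ½*(-50)/√(15 + 25)))/(-2358) = (-2824 - (4*(-1/50) + 25 - ½*(-50)/√40))*(-1/2358) = (-2824 - (-2/25 + 25 - ½*(-50)/2*√10))*(-1/2358) = (-2824 - (-2/25 + 25 - ½*(-50)*√10/20))*(-1/2358) = (-2824 - (-2/25 + 25 + 5*√10/4))*(-1/2358) = (-2824 - (623/25 + 5*√10/4))*(-1/2358) = (-2824 + (-623/25 - 5*√10/4))*(-1/2358) = (-71223/25 - 5*√10/4)*(-1/2358) = 23741/19650 + 5*√10/9432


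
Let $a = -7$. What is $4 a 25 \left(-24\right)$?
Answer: $16800$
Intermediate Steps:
$4 a 25 \left(-24\right) = 4 \left(-7\right) 25 \left(-24\right) = \left(-28\right) 25 \left(-24\right) = \left(-700\right) \left(-24\right) = 16800$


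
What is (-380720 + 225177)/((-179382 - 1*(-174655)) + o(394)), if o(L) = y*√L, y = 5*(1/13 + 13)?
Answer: 124257547609/3491560401 + 1718750150*√394/3491560401 ≈ 45.359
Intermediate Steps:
y = 850/13 (y = 5*(1*(1/13) + 13) = 5*(1/13 + 13) = 5*(170/13) = 850/13 ≈ 65.385)
o(L) = 850*√L/13
(-380720 + 225177)/((-179382 - 1*(-174655)) + o(394)) = (-380720 + 225177)/((-179382 - 1*(-174655)) + 850*√394/13) = -155543/((-179382 + 174655) + 850*√394/13) = -155543/(-4727 + 850*√394/13)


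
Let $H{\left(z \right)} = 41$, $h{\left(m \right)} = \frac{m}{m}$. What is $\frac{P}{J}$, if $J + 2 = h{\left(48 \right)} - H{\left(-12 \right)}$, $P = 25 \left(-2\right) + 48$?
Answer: $\frac{1}{21} \approx 0.047619$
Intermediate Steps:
$h{\left(m \right)} = 1$
$P = -2$ ($P = -50 + 48 = -2$)
$J = -42$ ($J = -2 + \left(1 - 41\right) = -2 - 40 = -42$)
$\frac{P}{J} = - \frac{2}{-42} = \left(-2\right) \left(- \frac{1}{42}\right) = \frac{1}{21}$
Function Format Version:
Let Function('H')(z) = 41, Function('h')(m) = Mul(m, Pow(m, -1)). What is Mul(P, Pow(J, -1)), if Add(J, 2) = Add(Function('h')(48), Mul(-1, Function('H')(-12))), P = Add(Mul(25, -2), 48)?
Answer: Rational(1, 21) ≈ 0.047619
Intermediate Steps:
Function('h')(m) = 1
P = -2 (P = Add(-50, 48) = -2)
J = -42 (J = Add(-2, Add(1, Mul(-1, 41))) = Add(-2, Add(1, -41)) = Add(-2, -40) = -42)
Mul(P, Pow(J, -1)) = Mul(-2, Pow(-42, -1)) = Mul(-2, Rational(-1, 42)) = Rational(1, 21)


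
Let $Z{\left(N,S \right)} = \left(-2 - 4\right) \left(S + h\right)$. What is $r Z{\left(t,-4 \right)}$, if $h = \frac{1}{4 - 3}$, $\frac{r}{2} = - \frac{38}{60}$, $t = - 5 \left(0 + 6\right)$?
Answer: $- \frac{114}{5} \approx -22.8$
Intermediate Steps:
$t = -30$ ($t = \left(-5\right) 6 = -30$)
$r = - \frac{19}{15}$ ($r = 2 \left(- \frac{38}{60}\right) = 2 \left(\left(-38\right) \frac{1}{60}\right) = 2 \left(- \frac{19}{30}\right) = - \frac{19}{15} \approx -1.2667$)
$h = 1$ ($h = 1^{-1} = 1$)
$Z{\left(N,S \right)} = -6 - 6 S$ ($Z{\left(N,S \right)} = \left(-2 - 4\right) \left(S + 1\right) = - 6 \left(1 + S\right) = -6 - 6 S$)
$r Z{\left(t,-4 \right)} = - \frac{19 \left(-6 - -24\right)}{15} = - \frac{19 \left(-6 + 24\right)}{15} = \left(- \frac{19}{15}\right) 18 = - \frac{114}{5}$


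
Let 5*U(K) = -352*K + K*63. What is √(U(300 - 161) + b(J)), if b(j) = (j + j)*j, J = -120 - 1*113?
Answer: √2513595/5 ≈ 317.09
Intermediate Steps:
J = -233 (J = -120 - 113 = -233)
b(j) = 2*j² (b(j) = (2*j)*j = 2*j²)
U(K) = -289*K/5 (U(K) = (-352*K + K*63)/5 = (-352*K + 63*K)/5 = (-289*K)/5 = -289*K/5)
√(U(300 - 161) + b(J)) = √(-289*(300 - 161)/5 + 2*(-233)²) = √(-289/5*139 + 2*54289) = √(-40171/5 + 108578) = √(502719/5) = √2513595/5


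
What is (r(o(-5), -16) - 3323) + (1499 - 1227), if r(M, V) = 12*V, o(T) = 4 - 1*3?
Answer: -3243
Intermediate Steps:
o(T) = 1 (o(T) = 4 - 3 = 1)
(r(o(-5), -16) - 3323) + (1499 - 1227) = (12*(-16) - 3323) + (1499 - 1227) = (-192 - 3323) + 272 = -3515 + 272 = -3243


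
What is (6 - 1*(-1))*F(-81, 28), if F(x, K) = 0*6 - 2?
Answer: -14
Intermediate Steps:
F(x, K) = -2 (F(x, K) = 0 - 2 = -2)
(6 - 1*(-1))*F(-81, 28) = (6 - 1*(-1))*(-2) = (6 + 1)*(-2) = 7*(-2) = -14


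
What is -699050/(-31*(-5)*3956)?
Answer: -2255/1978 ≈ -1.1400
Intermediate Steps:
-699050/(-31*(-5)*3956) = -699050/(155*3956) = -699050/613180 = -699050*1/613180 = -2255/1978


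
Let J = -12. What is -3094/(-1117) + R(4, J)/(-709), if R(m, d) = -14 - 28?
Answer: 2240560/791953 ≈ 2.8292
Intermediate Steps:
R(m, d) = -42
-3094/(-1117) + R(4, J)/(-709) = -3094/(-1117) - 42/(-709) = -3094*(-1/1117) - 42*(-1/709) = 3094/1117 + 42/709 = 2240560/791953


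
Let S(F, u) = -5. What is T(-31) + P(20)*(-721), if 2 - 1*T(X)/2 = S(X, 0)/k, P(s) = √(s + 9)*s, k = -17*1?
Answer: 58/17 - 14420*√29 ≈ -77651.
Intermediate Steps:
k = -17
P(s) = s*√(9 + s) (P(s) = √(9 + s)*s = s*√(9 + s))
T(X) = 58/17 (T(X) = 4 - (-10)/(-17) = 4 - (-10)*(-1)/17 = 4 - 2*5/17 = 4 - 10/17 = 58/17)
T(-31) + P(20)*(-721) = 58/17 + (20*√(9 + 20))*(-721) = 58/17 + (20*√29)*(-721) = 58/17 - 14420*√29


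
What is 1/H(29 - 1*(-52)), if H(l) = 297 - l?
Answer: 1/216 ≈ 0.0046296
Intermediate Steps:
1/H(29 - 1*(-52)) = 1/(297 - (29 - 1*(-52))) = 1/(297 - (29 + 52)) = 1/(297 - 1*81) = 1/(297 - 81) = 1/216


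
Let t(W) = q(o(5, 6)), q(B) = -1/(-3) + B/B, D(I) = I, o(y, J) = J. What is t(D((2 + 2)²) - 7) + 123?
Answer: 373/3 ≈ 124.33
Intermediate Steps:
q(B) = 4/3 (q(B) = -1*(-⅓) + 1 = ⅓ + 1 = 4/3)
t(W) = 4/3
t(D((2 + 2)²) - 7) + 123 = 4/3 + 123 = 373/3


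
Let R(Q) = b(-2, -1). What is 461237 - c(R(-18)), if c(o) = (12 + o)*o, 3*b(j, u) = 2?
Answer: 4151057/9 ≈ 4.6123e+5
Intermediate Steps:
b(j, u) = ⅔ (b(j, u) = (⅓)*2 = ⅔)
R(Q) = ⅔
c(o) = o*(12 + o)
461237 - c(R(-18)) = 461237 - 2*(12 + ⅔)/3 = 461237 - 2*38/(3*3) = 461237 - 1*76/9 = 461237 - 76/9 = 4151057/9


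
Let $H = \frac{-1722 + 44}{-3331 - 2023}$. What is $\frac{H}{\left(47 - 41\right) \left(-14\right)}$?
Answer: $- \frac{839}{224868} \approx -0.0037311$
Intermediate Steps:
$H = \frac{839}{2677}$ ($H = - \frac{1678}{-5354} = \left(-1678\right) \left(- \frac{1}{5354}\right) = \frac{839}{2677} \approx 0.31341$)
$\frac{H}{\left(47 - 41\right) \left(-14\right)} = \frac{839}{2677 \left(47 - 41\right) \left(-14\right)} = \frac{839}{2677 \cdot 6 \left(-14\right)} = \frac{839}{2677 \left(-84\right)} = \frac{839}{2677} \left(- \frac{1}{84}\right) = - \frac{839}{224868}$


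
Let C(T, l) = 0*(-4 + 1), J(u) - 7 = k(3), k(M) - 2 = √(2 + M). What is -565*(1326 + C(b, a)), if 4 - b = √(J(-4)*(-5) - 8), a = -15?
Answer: -749190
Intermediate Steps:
k(M) = 2 + √(2 + M)
J(u) = 9 + √5 (J(u) = 7 + (2 + √(2 + 3)) = 7 + (2 + √5) = 9 + √5)
b = 4 - √(-53 - 5*√5) (b = 4 - √((9 + √5)*(-5) - 8) = 4 - √((-45 - 5*√5) - 8) = 4 - √(-53 - 5*√5) ≈ 4.0 - 8.0113*I)
C(T, l) = 0 (C(T, l) = 0*(-3) = 0)
-565*(1326 + C(b, a)) = -565*(1326 + 0) = -565*1326 = -749190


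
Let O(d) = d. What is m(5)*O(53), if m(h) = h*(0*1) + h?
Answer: 265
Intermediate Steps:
m(h) = h (m(h) = h*0 + h = 0 + h = h)
m(5)*O(53) = 5*53 = 265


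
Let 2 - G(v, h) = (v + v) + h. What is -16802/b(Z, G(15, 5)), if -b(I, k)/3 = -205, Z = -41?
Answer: -16802/615 ≈ -27.320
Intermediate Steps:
G(v, h) = 2 - h - 2*v (G(v, h) = 2 - ((v + v) + h) = 2 - (2*v + h) = 2 - (h + 2*v) = 2 + (-h - 2*v) = 2 - h - 2*v)
b(I, k) = 615 (b(I, k) = -3*(-205) = 615)
-16802/b(Z, G(15, 5)) = -16802/615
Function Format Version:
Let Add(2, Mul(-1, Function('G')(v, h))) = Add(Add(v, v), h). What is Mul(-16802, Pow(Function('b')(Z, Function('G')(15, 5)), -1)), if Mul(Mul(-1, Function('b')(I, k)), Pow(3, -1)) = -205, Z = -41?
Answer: Rational(-16802, 615) ≈ -27.320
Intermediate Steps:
Function('G')(v, h) = Add(2, Mul(-1, h), Mul(-2, v)) (Function('G')(v, h) = Add(2, Mul(-1, Add(Add(v, v), h))) = Add(2, Mul(-1, Add(Mul(2, v), h))) = Add(2, Mul(-1, Add(h, Mul(2, v)))) = Add(2, Add(Mul(-1, h), Mul(-2, v))) = Add(2, Mul(-1, h), Mul(-2, v)))
Function('b')(I, k) = 615 (Function('b')(I, k) = Mul(-3, -205) = 615)
Mul(-16802, Pow(Function('b')(Z, Function('G')(15, 5)), -1)) = Mul(-16802, Pow(615, -1)) = Mul(-16802, Rational(1, 615)) = Rational(-16802, 615)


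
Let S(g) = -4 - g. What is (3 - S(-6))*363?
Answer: 363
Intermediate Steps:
(3 - S(-6))*363 = (3 - (-4 - 1*(-6)))*363 = (3 - (-4 + 6))*363 = (3 - 1*2)*363 = (3 - 2)*363 = 1*363 = 363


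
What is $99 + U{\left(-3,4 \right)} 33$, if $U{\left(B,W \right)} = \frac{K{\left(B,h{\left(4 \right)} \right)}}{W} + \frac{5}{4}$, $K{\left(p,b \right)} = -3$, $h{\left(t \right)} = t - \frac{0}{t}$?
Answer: $\frac{231}{2} \approx 115.5$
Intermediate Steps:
$h{\left(t \right)} = t$ ($h{\left(t \right)} = t - 0 = t + 0 = t$)
$U{\left(B,W \right)} = \frac{5}{4} - \frac{3}{W}$ ($U{\left(B,W \right)} = - \frac{3}{W} + \frac{5}{4} = \frac{5}{4} - \frac{3}{W}$)
$99 + U{\left(-3,4 \right)} 33 = 99 + \left(\frac{5}{4} - \frac{3}{4}\right) 33 = 99 + \frac{1}{2} \cdot 33 = 99 + \frac{33}{2} = \frac{231}{2}$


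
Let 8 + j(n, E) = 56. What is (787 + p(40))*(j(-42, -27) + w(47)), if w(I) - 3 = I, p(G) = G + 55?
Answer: 86436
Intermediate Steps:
j(n, E) = 48 (j(n, E) = -8 + 56 = 48)
p(G) = 55 + G
w(I) = 3 + I
(787 + p(40))*(j(-42, -27) + w(47)) = (787 + (55 + 40))*(48 + (3 + 47)) = (787 + 95)*(48 + 50) = 882*98 = 86436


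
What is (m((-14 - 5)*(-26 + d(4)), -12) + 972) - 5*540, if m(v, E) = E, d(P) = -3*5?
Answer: -1740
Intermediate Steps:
d(P) = -15
(m((-14 - 5)*(-26 + d(4)), -12) + 972) - 5*540 = (-12 + 972) - 5*540 = 960 - 2700 = -1740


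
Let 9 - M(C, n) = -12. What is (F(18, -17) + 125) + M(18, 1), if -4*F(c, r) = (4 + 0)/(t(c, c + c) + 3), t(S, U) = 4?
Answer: 1021/7 ≈ 145.86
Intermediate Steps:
M(C, n) = 21 (M(C, n) = 9 - 1*(-12) = 9 + 12 = 21)
F(c, r) = -1/7 (F(c, r) = -(4 + 0)/(4*(4 + 3)) = -1/7)
(F(18, -17) + 125) + M(18, 1) = (-1/7 + 125) + 21 = 874/7 + 21 = 1021/7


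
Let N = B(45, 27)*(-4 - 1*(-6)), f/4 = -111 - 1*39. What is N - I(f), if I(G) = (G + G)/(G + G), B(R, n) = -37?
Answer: -75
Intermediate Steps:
f = -600 (f = 4*(-111 - 1*39) = 4*(-111 - 39) = 4*(-150) = -600)
N = -74 (N = -37*(-4 - 1*(-6)) = -37*(-4 + 6) = -37*2 = -74)
I(G) = 1 (I(G) = (2*G)/((2*G)) = (2*G)*(1/(2*G)) = 1)
N - I(f) = -74 - 1*1 = -74 - 1 = -75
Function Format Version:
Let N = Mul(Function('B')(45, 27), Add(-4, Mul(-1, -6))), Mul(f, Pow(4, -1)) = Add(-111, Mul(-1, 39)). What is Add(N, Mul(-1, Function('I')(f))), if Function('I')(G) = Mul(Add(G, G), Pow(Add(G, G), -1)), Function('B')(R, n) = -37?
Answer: -75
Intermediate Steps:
f = -600 (f = Mul(4, Add(-111, Mul(-1, 39))) = Mul(4, Add(-111, -39)) = Mul(4, -150) = -600)
N = -74 (N = Mul(-37, Add(-4, Mul(-1, -6))) = Mul(-37, Add(-4, 6)) = Mul(-37, 2) = -74)
Function('I')(G) = 1 (Function('I')(G) = Mul(Mul(2, G), Pow(Mul(2, G), -1)) = Mul(Mul(2, G), Mul(Rational(1, 2), Pow(G, -1))) = 1)
Add(N, Mul(-1, Function('I')(f))) = Add(-74, Mul(-1, 1)) = Add(-74, -1) = -75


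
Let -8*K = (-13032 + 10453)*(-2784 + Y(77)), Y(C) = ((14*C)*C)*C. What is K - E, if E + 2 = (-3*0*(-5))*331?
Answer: 8238200289/4 ≈ 2.0596e+9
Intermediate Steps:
Y(C) = 14*C**3 (Y(C) = (14*C**2)*C = 14*C**3)
K = 8238200281/4 (K = -(-13032 + 10453)*(-2784 + 14*77**3)/8 = -(-2579)*(-2784 + 14*456533)/8 = -(-2579)*(-2784 + 6391462)/8 = -(-2579)*6388678/8 = -1/8*(-16476400562) = 8238200281/4 ≈ 2.0596e+9)
E = -2 (E = -2 + (-3*0*(-5))*331 = -2 + (0*(-5))*331 = -2 + 0*331 = -2 + 0 = -2)
K - E = 8238200281/4 - 1*(-2) = 8238200281/4 + 2 = 8238200289/4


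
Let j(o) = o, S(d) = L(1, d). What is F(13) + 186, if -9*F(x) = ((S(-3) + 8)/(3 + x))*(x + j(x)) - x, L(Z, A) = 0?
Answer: 186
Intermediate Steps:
S(d) = 0
F(x) = x/9 - 16*x/(9*(3 + x)) (F(x) = -(((0 + 8)/(3 + x))*(x + x) - x)/9 = -((8/(3 + x))*(2*x) - x)/9 = -(16*x/(3 + x) - x)/9 = -(-x + 16*x/(3 + x))/9 = x/9 - 16*x/(9*(3 + x)))
F(13) + 186 = (1/9)*13*(-13 + 13)/(3 + 13) + 186 = (1/9)*13*0/16 + 186 = (1/9)*13*(1/16)*0 + 186 = 0 + 186 = 186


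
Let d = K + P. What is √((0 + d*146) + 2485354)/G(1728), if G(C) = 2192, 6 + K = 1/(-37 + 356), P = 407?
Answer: √258869854474/699248 ≈ 0.72763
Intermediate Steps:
K = -1913/319 (K = -6 + 1/(-37 + 356) = -6 + 1/319 = -1913/319 ≈ -5.9969)
d = 127920/319 (d = -1913/319 + 407 = 127920/319 ≈ 401.00)
√((0 + d*146) + 2485354)/G(1728) = √((0 + (127920/319)*146) + 2485354)/2192 = √((0 + 18676320/319) + 2485354)*(1/2192) = √(18676320/319 + 2485354)*(1/2192) = √(811504246/319)*(1/2192) = (√258869854474/319)*(1/2192) = √258869854474/699248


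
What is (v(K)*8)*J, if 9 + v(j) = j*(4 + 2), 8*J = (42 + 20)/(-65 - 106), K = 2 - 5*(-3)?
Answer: -1922/57 ≈ -33.719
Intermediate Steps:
K = 17 (K = 2 + 15 = 17)
J = -31/684 (J = ((42 + 20)/(-65 - 106))/8 = (62/(-171))/8 = (62*(-1/171))/8 = (⅛)*(-62/171) = -31/684 ≈ -0.045322)
v(j) = -9 + 6*j (v(j) = -9 + j*(4 + 2) = -9 + j*6 = -9 + 6*j)
(v(K)*8)*J = ((-9 + 6*17)*8)*(-31/684) = ((-9 + 102)*8)*(-31/684) = (93*8)*(-31/684) = 744*(-31/684) = -1922/57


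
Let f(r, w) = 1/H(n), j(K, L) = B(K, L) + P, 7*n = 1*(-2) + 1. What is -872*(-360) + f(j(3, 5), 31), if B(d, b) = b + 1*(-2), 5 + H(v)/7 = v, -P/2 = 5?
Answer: 11301119/36 ≈ 3.1392e+5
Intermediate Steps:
P = -10 (P = -2*5 = -10)
n = -⅐ (n = (1*(-2) + 1)/7 = (-2 + 1)/7 = (⅐)*(-1) = -⅐ ≈ -0.14286)
H(v) = -35 + 7*v
B(d, b) = -2 + b (B(d, b) = b - 2 = -2 + b)
j(K, L) = -12 + L (j(K, L) = (-2 + L) - 10 = -12 + L)
f(r, w) = -1/36 (f(r, w) = 1/(-35 + 7*(-⅐)) = 1/(-35 - 1) = 1/(-36) = -1/36)
-872*(-360) + f(j(3, 5), 31) = -872*(-360) - 1/36 = 313920 - 1/36 = 11301119/36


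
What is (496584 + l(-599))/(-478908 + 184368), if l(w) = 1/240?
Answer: -119180161/70689600 ≈ -1.6860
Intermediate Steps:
l(w) = 1/240
(496584 + l(-599))/(-478908 + 184368) = (496584 + 1/240)/(-478908 + 184368) = (119180161/240)/(-294540) = (119180161/240)*(-1/294540) = -119180161/70689600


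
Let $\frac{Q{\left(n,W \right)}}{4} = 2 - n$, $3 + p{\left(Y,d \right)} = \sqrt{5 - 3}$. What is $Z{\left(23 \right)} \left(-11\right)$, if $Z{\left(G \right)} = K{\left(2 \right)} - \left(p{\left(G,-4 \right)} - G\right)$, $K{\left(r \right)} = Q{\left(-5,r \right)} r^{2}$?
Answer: $-1518 + 11 \sqrt{2} \approx -1502.4$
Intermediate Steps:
$p{\left(Y,d \right)} = -3 + \sqrt{2}$ ($p{\left(Y,d \right)} = -3 + \sqrt{5 - 3} = -3 + \sqrt{2}$)
$Q{\left(n,W \right)} = 8 - 4 n$ ($Q{\left(n,W \right)} = 4 \left(2 - n\right) = 8 - 4 n$)
$K{\left(r \right)} = 28 r^{2}$ ($K{\left(r \right)} = \left(8 - -20\right) r^{2} = \left(8 + 20\right) r^{2} = 28 r^{2}$)
$Z{\left(G \right)} = 115 + G - \sqrt{2}$ ($Z{\left(G \right)} = 28 \cdot 2^{2} - \left(\left(-3 + \sqrt{2}\right) - G\right) = 28 \cdot 4 - \left(-3 + \sqrt{2} - G\right) = 112 + \left(3 + G - \sqrt{2}\right) = 115 + G - \sqrt{2}$)
$Z{\left(23 \right)} \left(-11\right) = \left(115 + 23 - \sqrt{2}\right) \left(-11\right) = \left(138 - \sqrt{2}\right) \left(-11\right) = -1518 + 11 \sqrt{2}$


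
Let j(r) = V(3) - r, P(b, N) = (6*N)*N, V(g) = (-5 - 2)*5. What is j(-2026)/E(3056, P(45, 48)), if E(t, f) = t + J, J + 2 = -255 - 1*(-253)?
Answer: 1991/3052 ≈ 0.65236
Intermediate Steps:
J = -4 (J = -2 + (-255 - 1*(-253)) = -2 + (-255 + 253) = -2 - 2 = -4)
V(g) = -35 (V(g) = -7*5 = -35)
P(b, N) = 6*N²
E(t, f) = -4 + t (E(t, f) = t - 4 = -4 + t)
j(r) = -35 - r
j(-2026)/E(3056, P(45, 48)) = (-35 - 1*(-2026))/(-4 + 3056) = (-35 + 2026)/3052 = 1991*(1/3052) = 1991/3052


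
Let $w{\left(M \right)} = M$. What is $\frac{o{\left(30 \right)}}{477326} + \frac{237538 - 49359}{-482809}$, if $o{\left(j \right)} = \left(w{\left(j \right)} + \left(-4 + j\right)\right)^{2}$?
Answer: $- \frac{44154320165}{115228644367} \approx -0.38319$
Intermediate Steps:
$o{\left(j \right)} = \left(-4 + 2 j\right)^{2}$ ($o{\left(j \right)} = \left(j + \left(-4 + j\right)\right)^{2} = \left(-4 + 2 j\right)^{2}$)
$\frac{o{\left(30 \right)}}{477326} + \frac{237538 - 49359}{-482809} = \frac{4 \left(-2 + 30\right)^{2}}{477326} + \frac{237538 - 49359}{-482809} = 4 \cdot 28^{2} \cdot \frac{1}{477326} + \left(237538 - 49359\right) \left(- \frac{1}{482809}\right) = 4 \cdot 784 \cdot \frac{1}{477326} + 188179 \left(- \frac{1}{482809}\right) = 3136 \cdot \frac{1}{477326} - \frac{188179}{482809} = \frac{1568}{238663} - \frac{188179}{482809} = - \frac{44154320165}{115228644367}$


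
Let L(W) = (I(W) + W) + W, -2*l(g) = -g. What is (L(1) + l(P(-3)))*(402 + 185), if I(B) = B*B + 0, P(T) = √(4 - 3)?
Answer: 4109/2 ≈ 2054.5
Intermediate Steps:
P(T) = 1 (P(T) = √1 = 1)
I(B) = B² (I(B) = B² + 0 = B²)
l(g) = g/2 (l(g) = -(-1)*g/2 = g/2)
L(W) = W² + 2*W (L(W) = (W² + W) + W = (W + W²) + W = W² + 2*W)
(L(1) + l(P(-3)))*(402 + 185) = (1*(2 + 1) + (½)*1)*(402 + 185) = (1*3 + ½)*587 = (3 + ½)*587 = (7/2)*587 = 4109/2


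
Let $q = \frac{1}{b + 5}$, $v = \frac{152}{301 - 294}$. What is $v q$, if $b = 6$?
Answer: $\frac{152}{77} \approx 1.974$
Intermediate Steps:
$v = \frac{152}{7}$ ($v = \frac{152}{301 - 294} = \frac{152}{7} \approx 21.714$)
$q = \frac{1}{11}$ ($q = \frac{1}{6 + 5} = \frac{1}{11} \approx 0.090909$)
$v q = \frac{152}{7} \cdot \frac{1}{11} = \frac{152}{77}$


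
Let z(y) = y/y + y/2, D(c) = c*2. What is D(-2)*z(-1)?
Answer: -2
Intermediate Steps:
D(c) = 2*c
z(y) = 1 + y/2 (z(y) = 1 + y*(½) = 1 + y/2)
D(-2)*z(-1) = (2*(-2))*(1 + (½)*(-1)) = -4*(1 - ½) = -4*½ = -2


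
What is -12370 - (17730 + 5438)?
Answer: -35538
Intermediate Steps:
-12370 - (17730 + 5438) = -12370 - 1*23168 = -12370 - 23168 = -35538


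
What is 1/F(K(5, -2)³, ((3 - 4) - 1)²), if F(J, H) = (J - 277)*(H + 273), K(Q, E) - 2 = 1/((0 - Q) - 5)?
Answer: -1000/74829057 ≈ -1.3364e-5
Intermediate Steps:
K(Q, E) = 2 + 1/(-5 - Q) (K(Q, E) = 2 + 1/((0 - Q) - 5) = 2 + 1/(-Q - 5) = 2 + 1/(-5 - Q))
F(J, H) = (-277 + J)*(273 + H)
1/F(K(5, -2)³, ((3 - 4) - 1)²) = 1/(-75621 - 277*((3 - 4) - 1)² + 273*((9 + 2*5)/(5 + 5))³ + ((3 - 4) - 1)²*((9 + 2*5)/(5 + 5))³) = 1/(-75621 - 277*(-1 - 1)² + 273*((9 + 10)/10)³ + (-1 - 1)²*((9 + 10)/10)³) = 1/(-75621 - 277*(-2)² + 273*((⅒)*19)³ + (-2)²*((⅒)*19)³) = 1/(-75621 - 277*4 + 273*(19/10)³ + 4*(19/10)³) = 1/(-75621 - 1108 + 273*(6859/1000) + 4*(6859/1000)) = 1/(-75621 - 1108 + 1872507/1000 + 6859/250) = 1/(-74829057/1000) = -1000/74829057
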